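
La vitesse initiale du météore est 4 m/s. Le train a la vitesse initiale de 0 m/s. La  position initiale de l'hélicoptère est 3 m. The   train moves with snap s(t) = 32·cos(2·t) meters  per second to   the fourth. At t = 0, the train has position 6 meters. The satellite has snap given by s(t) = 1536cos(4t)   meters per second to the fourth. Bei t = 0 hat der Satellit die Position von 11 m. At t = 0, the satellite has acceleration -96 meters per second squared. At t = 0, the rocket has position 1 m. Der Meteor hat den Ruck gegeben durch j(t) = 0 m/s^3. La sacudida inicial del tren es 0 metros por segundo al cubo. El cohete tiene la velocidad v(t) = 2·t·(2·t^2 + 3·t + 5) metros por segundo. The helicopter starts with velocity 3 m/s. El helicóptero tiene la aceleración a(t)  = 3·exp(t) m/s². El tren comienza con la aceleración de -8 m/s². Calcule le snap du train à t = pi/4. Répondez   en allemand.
Wir haben den Snap s(t) = 32·cos(2·t). Durch Einsetzen von t = pi/4: s(pi/4) = 0.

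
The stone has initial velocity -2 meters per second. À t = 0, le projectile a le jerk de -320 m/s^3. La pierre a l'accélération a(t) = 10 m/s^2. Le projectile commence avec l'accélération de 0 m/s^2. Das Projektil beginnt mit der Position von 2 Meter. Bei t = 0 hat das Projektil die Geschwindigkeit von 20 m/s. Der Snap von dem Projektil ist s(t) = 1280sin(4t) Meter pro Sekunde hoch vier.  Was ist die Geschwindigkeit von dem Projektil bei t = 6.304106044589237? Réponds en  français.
Nous devons intégrer notre équation du snap s(t) = 1280·sin(4·t) 3 fois. En prenant ∫s(t)dt et en appliquant j(0) = -320, nous trouvons j(t) = -320·cos(4·t). En intégrant le jerk et en utilisant la condition initiale a(0) = 0, nous obtenons a(t) = -80·sin(4·t). La primitive de l'accélération, avec v(0) = 20, donne la vitesse: v(t) = 20·cos(4·t). De l'équation de la vitesse v(t) = 20·cos(4·t), nous substituons t = 6.304106044589237 pour obtenir v = 19.9300124962871.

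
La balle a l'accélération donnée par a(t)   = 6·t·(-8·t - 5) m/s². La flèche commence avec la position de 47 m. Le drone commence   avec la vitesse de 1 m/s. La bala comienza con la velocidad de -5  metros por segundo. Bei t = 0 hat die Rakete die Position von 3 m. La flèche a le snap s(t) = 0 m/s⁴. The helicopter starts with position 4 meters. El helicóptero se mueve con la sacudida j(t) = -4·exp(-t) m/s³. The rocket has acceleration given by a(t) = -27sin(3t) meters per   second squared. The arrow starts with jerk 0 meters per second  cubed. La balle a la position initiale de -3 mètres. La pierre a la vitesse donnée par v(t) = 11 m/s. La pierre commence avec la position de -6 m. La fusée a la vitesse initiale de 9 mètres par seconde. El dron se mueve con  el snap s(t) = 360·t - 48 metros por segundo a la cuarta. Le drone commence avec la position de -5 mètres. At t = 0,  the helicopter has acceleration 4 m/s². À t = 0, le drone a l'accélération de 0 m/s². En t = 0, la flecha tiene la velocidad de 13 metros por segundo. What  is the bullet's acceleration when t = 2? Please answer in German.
Aus der Gleichung für die Beschleunigung a(t) = 6·t·(-8·t - 5), setzen wir t = 2 ein und erhalten a = -252.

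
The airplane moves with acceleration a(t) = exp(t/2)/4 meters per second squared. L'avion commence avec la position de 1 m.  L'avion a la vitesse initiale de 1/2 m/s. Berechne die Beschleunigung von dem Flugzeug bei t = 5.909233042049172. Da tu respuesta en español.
De la ecuación de la aceleración a(t) = exp(t/2)/4, sustituimos t = 5.909233042049172 para obtener a = 4.79859016864084.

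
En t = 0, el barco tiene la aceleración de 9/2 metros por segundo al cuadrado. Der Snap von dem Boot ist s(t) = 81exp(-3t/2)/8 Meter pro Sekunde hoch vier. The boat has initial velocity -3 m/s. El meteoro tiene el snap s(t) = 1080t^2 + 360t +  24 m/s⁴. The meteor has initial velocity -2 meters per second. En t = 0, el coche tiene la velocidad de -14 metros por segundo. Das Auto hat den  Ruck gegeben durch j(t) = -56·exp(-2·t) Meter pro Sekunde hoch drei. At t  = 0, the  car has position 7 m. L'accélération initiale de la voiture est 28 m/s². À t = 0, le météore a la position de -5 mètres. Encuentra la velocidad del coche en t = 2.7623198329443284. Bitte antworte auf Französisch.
Pour résoudre ceci, nous devons prendre 2 intégrales de notre équation du jerk j(t) = -56·exp(-2·t). La primitive du jerk est l'accélération. En utilisant a(0) = 28, nous obtenons a(t) = 28·exp(-2·t). L'intégrale de l'accélération est la vitesse. En utilisant v(0) = -14, nous obtenons v(t) = -14·exp(-2·t). De l'équation de la vitesse v(t) = -14·exp(-2·t), nous substituons t = 2.7623198329443284 pour obtenir v = -0.0558222727352699.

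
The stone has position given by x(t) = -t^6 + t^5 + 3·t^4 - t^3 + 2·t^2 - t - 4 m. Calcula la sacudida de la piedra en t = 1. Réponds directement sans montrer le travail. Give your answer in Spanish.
j(1) = 6.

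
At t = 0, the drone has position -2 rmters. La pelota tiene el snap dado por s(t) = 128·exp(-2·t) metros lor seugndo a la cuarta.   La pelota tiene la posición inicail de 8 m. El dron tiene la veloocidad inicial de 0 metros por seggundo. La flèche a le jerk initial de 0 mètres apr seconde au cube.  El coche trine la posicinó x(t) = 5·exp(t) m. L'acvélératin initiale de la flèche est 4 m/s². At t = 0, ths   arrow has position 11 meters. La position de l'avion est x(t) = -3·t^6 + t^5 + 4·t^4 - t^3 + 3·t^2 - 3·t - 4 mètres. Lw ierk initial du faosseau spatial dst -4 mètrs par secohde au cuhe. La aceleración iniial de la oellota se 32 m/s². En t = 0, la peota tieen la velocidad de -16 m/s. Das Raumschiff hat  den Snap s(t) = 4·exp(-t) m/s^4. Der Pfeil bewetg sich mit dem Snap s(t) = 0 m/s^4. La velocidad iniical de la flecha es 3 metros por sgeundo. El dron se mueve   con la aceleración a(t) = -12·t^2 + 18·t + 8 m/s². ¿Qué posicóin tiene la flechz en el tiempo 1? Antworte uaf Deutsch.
Wir müssen unsere Gleichung für den Snap s(t) = 0 4-mal integrieren. Die Stammfunktion von dem Snap ist der Ruck. Mit j(0) = 0 erhalten wir j(t) = 0. Durch Integration von dem Ruck und Verwendung der Anfangsbedingung a(0) = 4, erhalten wir a(t) = 4. Mit ∫a(t)dt und Anwendung von v(0) = 3, finden wir v(t) = 4·t + 3. Das Integral von der Geschwindigkeit ist die Position. Mit x(0) = 11 erhalten wir x(t) = 2·t^2 + 3·t + 11. Aus der Gleichung für die Position x(t) = 2·t^2 + 3·t + 11, setzen wir t = 1 ein und erhalten x = 16.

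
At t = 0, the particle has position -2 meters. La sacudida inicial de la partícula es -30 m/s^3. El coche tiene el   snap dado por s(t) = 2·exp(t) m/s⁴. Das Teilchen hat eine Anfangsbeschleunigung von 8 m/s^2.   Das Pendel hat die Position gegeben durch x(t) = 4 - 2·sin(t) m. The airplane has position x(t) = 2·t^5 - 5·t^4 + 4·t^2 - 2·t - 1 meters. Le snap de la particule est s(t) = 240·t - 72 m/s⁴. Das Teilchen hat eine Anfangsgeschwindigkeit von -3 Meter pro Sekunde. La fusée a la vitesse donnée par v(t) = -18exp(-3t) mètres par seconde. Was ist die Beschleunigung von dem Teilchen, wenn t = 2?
Ausgehend von dem Snap s(t) = 240·t - 72, nehmen wir 2 Integrale. Die Stammfunktion von dem Snap, mit j(0) = -30, ergibt den Ruck: j(t) = 120·t^2 - 72·t - 30. Durch Integration von dem Ruck und Verwendung der Anfangsbedingung a(0) = 8, erhalten wir a(t) = 40·t^3 - 36·t^2 - 30·t + 8. Wir haben die Beschleunigung a(t) = 40·t^3 - 36·t^2 - 30·t + 8. Durch Einsetzen von t = 2: a(2) = 124.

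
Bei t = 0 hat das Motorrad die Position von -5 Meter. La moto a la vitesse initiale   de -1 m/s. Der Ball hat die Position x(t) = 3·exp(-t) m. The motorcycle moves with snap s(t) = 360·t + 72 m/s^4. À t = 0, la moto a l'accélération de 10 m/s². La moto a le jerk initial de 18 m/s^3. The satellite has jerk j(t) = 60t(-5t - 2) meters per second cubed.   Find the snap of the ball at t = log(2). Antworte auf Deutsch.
Ausgehend von der Position x(t) = 3·exp(-t), nehmen wir 4 Ableitungen. Mit d/dt von x(t) finden wir v(t) = -3·exp(-t). Die Ableitung von der Geschwindigkeit ergibt die Beschleunigung: a(t) = 3·exp(-t). Durch Ableiten von der Beschleunigung erhalten wir den Ruck: j(t) = -3·exp(-t). Mit d/dt von j(t) finden wir s(t) = 3·exp(-t). Aus der Gleichung für den Snap s(t) = 3·exp(-t), setzen wir t = log(2) ein und erhalten s = 3/2.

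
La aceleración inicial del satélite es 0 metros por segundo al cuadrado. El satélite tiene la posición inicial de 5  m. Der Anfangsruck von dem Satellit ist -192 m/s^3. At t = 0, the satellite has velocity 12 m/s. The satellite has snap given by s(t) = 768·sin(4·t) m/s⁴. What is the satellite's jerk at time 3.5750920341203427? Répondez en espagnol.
Debemos encontrar la antiderivada de nuestra ecuación del snap s(t) = 768·sin(4·t) 1 vez. La integral del snap, con j(0) = -192, da la sacudida: j(t) = -192·cos(4·t). De la ecuación de la sacudida j(t) = -192·cos(4·t), sustituimos t = 3.5750920341203427 para obtener j = 31.1957169149029.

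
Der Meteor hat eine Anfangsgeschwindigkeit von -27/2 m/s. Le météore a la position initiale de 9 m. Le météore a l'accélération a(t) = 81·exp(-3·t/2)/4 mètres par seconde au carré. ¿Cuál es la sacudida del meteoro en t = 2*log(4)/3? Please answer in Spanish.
Debemos derivar nuestra ecuación de la aceleración a(t) = 81·exp(-3·t/2)/4 1 vez. La derivada de la aceleración da la sacudida: j(t) = -243·exp(-3·t/2)/8. Usando j(t) = -243·exp(-3·t/2)/8 y sustituyendo t = 2*log(4)/3, encontramos j = -243/32.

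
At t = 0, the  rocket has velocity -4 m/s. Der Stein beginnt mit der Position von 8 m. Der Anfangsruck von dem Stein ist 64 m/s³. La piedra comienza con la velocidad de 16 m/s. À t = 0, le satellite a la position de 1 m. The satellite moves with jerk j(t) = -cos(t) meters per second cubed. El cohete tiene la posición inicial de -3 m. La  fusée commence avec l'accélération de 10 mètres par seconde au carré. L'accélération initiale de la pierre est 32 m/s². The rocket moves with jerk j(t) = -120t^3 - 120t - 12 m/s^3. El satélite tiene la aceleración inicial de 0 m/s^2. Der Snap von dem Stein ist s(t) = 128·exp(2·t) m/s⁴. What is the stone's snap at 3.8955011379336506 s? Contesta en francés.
En utilisant s(t) = 128·exp(2·t) et en substituant t = 3.8955011379336506, nous trouvons s = 309598.798472351.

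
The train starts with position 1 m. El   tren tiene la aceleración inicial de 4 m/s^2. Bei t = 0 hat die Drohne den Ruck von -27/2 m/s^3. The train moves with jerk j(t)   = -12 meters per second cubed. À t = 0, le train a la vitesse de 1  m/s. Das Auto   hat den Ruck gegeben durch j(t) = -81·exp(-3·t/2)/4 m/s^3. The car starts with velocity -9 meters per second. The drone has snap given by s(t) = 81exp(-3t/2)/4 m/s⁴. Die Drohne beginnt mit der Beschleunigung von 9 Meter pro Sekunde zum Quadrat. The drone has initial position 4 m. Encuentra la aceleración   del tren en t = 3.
Debemos encontrar la antiderivada de nuestra ecuación de la sacudida j(t) = -12 1 vez. Integrando la sacudida y usando la condición inicial a(0) = 4, obtenemos a(t) = 4 - 12·t. Tenemos la aceleración a(t) = 4 - 12·t. Sustituyendo t = 3: a(3) = -32.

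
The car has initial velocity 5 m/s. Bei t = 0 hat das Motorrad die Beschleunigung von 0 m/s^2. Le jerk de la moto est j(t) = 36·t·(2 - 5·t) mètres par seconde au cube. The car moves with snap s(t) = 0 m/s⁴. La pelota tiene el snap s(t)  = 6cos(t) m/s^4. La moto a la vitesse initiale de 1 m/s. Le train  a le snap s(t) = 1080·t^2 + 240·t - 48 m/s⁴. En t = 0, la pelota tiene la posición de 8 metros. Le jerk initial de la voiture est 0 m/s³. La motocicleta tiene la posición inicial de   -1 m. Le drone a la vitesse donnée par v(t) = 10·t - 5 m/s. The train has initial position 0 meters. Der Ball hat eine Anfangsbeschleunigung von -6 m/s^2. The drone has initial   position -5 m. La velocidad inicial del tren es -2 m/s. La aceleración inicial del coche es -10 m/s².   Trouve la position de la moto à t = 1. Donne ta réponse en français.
Nous devons intégrer notre équation du jerk j(t) = 36·t·(2 - 5·t) 3 fois. L'intégrale du jerk, avec a(0) = 0, donne l'accélération: a(t) = t^2·(36 - 60·t). En intégrant l'accélération et en utilisant la condition initiale v(0) = 1, nous obtenons v(t) = -15·t^4 + 12·t^3 + 1. En prenant ∫v(t)dt et en appliquant x(0) = -1, nous trouvons x(t) = -3·t^5 + 3·t^4 + t - 1. En utilisant x(t) = -3·t^5 + 3·t^4 + t - 1 et en substituant t = 1, nous trouvons x = 0.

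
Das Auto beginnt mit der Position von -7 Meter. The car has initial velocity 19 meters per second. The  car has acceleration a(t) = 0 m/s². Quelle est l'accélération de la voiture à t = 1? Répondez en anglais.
From the given acceleration equation a(t) = 0, we substitute t = 1 to get a = 0.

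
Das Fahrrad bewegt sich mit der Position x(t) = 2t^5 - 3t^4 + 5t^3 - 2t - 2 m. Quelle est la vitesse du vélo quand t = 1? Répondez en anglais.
We must differentiate our position equation x(t) = 2·t^5 - 3·t^4 + 5·t^3 - 2·t - 2 1 time. The derivative of position gives velocity: v(t) = 10·t^4 - 12·t^3 + 15·t^2 - 2. Using v(t) = 10·t^4 - 12·t^3 + 15·t^2 - 2 and substituting t = 1, we find v = 11.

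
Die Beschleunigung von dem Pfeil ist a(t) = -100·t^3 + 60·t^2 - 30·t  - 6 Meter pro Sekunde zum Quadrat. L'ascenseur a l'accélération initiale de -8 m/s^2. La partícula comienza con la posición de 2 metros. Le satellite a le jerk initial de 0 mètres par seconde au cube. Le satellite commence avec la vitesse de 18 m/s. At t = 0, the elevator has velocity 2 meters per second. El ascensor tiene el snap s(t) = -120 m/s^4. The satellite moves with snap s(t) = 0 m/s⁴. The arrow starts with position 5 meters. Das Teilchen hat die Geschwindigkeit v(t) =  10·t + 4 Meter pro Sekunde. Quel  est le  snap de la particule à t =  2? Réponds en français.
En partant de la vitesse v(t) = 10·t + 4, nous prenons 3 dérivées. La dérivée de la vitesse donne l'accélération: a(t) = 10. En dérivant l'accélération, nous obtenons le jerk: j(t) = 0. La dérivée du jerk donne le snap: s(t) = 0. En utilisant s(t) = 0 et en substituant t = 2, nous trouvons s = 0.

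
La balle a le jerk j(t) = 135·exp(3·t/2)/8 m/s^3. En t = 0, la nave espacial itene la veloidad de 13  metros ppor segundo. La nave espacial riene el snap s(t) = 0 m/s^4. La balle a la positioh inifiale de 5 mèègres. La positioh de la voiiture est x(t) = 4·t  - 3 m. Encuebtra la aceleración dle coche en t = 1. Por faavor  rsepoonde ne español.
Para resolver esto, necesitamos tomar 2 derivadas de nuestra ecuación de la posición x(t) = 4·t - 3. La derivada de la posición da la velocidad: v(t) = 4. La derivada de la velocidad da la aceleración: a(t) = 0. Usando a(t) = 0 y sustituyendo t = 1, encontramos a = 0.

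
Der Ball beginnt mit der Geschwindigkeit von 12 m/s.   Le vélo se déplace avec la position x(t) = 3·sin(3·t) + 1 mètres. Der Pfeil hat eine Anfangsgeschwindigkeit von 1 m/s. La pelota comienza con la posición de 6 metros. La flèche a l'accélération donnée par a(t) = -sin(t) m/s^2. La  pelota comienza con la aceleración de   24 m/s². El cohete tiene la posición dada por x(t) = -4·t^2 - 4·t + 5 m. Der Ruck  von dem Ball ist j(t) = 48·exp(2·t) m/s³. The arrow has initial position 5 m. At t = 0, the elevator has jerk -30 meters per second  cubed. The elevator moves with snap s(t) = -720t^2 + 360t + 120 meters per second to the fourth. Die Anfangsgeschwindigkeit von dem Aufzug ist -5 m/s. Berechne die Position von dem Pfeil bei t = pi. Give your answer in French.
Pour résoudre ceci, nous devons prendre 2 intégrales de notre équation de l'accélération a(t) = -sin(t). En intégrant l'accélération et en utilisant la condition initiale v(0) = 1, nous obtenons v(t) = cos(t). En prenant ∫v(t)dt et en appliquant x(0) = 5, nous trouvons x(t) = sin(t) + 5. Nous avons la position x(t) = sin(t) + 5. En substituant t = pi: x(pi) = 5.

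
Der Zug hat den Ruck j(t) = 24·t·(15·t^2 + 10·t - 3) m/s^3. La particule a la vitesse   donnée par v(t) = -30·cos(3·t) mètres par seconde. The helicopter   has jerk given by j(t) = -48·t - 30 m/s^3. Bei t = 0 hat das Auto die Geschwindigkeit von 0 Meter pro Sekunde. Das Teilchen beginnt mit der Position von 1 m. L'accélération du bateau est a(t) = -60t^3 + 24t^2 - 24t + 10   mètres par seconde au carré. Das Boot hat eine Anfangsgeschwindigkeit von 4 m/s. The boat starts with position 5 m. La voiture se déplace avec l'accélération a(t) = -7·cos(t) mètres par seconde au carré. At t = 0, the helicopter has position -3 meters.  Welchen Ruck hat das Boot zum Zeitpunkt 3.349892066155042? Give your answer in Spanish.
Debemos derivar nuestra ecuación de la aceleración a(t) = -60·t^3 + 24·t^2 - 24·t + 10 1 vez. La derivada de la aceleración da la sacudida: j(t) = -180·t^2 + 48·t - 24. De la ecuación de la sacudida j(t) = -180·t^2 + 48·t - 24, sustituimos t = 3.349892066155042 para obtener j = -1883.12501470449.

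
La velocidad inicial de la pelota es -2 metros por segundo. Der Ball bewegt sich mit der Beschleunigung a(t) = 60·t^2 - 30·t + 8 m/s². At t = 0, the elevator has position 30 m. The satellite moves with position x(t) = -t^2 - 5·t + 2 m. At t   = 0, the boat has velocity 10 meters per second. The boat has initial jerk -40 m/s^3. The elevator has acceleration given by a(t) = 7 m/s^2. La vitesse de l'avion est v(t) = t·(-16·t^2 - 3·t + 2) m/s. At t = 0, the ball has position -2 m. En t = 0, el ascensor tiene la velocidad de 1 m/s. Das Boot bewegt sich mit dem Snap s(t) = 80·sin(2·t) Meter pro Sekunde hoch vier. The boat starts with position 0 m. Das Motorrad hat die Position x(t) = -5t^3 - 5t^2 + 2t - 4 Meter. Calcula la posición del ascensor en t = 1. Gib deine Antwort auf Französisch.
En partant de l'accélération a(t) = 7, nous prenons 2 primitives. En prenant ∫a(t)dt et en appliquant v(0) = 1, nous trouvons v(t) = 7·t + 1. La primitive de la vitesse est la position. En utilisant x(0) = 30, nous obtenons x(t) = 7·t^2/2 + t + 30. De l'équation de la position x(t) = 7·t^2/2 + t + 30, nous substituons t = 1 pour obtenir x = 69/2.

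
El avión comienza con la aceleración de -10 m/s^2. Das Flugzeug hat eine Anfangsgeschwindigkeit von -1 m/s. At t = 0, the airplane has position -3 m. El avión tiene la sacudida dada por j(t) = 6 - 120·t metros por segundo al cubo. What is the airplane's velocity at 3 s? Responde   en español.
Partiendo de la sacudida j(t) = 6 - 120·t, tomamos 2 antiderivadas. Tomando ∫j(t)dt y aplicando a(0) = -10, encontramos a(t) = -60·t^2 + 6·t - 10. La integral de la aceleración es la velocidad. Usando v(0) = -1, obtenemos v(t) = -20·t^3 + 3·t^2 - 10·t - 1. Tenemos la velocidad v(t) = -20·t^3 + 3·t^2 - 10·t - 1. Sustituyendo t = 3: v(3) = -544.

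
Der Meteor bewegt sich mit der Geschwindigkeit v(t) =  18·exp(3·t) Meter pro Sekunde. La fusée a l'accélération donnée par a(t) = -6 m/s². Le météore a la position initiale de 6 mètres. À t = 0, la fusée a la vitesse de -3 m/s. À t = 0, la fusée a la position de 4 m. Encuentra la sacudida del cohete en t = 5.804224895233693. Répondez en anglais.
We must differentiate our acceleration equation a(t) = -6 1 time. Taking d/dt of a(t), we find j(t) = 0. From the given jerk equation j(t) = 0, we substitute t = 5.804224895233693 to get j = 0.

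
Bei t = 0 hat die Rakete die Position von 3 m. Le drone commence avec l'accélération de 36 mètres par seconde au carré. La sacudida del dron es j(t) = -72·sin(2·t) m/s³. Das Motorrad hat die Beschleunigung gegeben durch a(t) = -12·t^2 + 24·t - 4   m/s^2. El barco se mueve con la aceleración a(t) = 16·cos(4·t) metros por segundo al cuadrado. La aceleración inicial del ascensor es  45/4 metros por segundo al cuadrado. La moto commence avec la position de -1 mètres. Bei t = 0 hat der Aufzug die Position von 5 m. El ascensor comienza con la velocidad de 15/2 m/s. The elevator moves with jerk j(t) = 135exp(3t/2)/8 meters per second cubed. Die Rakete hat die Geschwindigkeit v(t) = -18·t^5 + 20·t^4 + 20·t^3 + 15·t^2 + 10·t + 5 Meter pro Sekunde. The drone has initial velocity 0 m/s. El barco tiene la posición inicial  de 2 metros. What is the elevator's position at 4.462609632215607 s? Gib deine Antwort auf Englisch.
We must find the integral of our jerk equation j(t) = 135·exp(3·t/2)/8 3 times. Integrating jerk and using the initial condition a(0) = 45/4, we get a(t) = 45·exp(3·t/2)/4. The integral of acceleration, with v(0) = 15/2, gives velocity: v(t) = 15·exp(3·t/2)/2. Integrating velocity and using the initial condition x(0) = 5, we get x(t) = 5·exp(3·t/2). From the given position equation x(t) = 5·exp(3·t/2), we substitute t = 4.462609632215607 to get x = 4037.38450180441.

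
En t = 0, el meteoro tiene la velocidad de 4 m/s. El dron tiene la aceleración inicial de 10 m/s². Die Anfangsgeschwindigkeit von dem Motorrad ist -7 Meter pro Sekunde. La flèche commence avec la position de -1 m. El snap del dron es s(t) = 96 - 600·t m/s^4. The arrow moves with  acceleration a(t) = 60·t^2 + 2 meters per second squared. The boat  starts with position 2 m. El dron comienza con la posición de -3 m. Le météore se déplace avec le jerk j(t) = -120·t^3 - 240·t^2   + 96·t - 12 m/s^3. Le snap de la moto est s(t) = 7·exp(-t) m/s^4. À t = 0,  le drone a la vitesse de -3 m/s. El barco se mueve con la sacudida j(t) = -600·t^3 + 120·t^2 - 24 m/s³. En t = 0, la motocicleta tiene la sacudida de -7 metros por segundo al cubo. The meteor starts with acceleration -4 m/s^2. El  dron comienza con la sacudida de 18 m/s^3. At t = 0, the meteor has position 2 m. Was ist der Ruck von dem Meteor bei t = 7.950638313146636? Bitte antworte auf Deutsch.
Aus der Gleichung für den Ruck j(t) = -120·t^3 - 240·t^2 + 96·t - 12, setzen wir t = 7.950638313146636 ein und erhalten j = -74729.4842640211.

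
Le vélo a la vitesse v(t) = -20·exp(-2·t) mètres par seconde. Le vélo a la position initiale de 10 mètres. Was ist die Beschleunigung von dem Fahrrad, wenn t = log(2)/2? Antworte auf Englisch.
We must differentiate our velocity equation v(t) = -20·exp(-2·t) 1 time. Differentiating velocity, we get acceleration: a(t) = 40·exp(-2·t). Using a(t) = 40·exp(-2·t) and substituting t = log(2)/2, we find a = 20.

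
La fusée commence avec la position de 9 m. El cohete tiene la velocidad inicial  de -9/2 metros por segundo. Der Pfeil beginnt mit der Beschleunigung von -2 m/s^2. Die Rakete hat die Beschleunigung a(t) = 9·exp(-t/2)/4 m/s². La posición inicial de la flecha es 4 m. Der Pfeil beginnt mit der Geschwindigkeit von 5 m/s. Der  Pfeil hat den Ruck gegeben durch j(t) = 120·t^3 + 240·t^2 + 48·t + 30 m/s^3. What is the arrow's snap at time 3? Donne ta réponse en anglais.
Starting from jerk j(t) = 120·t^3 + 240·t^2 + 48·t + 30, we take 1 derivative. The derivative of jerk gives snap: s(t) = 360·t^2 + 480·t + 48. From the given snap equation s(t) = 360·t^2 + 480·t + 48, we substitute t = 3 to get s = 4728.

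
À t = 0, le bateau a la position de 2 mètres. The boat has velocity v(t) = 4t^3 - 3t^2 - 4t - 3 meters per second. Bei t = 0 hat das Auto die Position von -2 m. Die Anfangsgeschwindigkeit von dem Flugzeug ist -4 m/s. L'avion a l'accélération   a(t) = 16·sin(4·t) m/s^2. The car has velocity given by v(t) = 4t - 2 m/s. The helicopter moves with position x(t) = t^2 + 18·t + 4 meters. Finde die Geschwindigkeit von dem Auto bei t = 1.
Mit v(t) = 4·t - 2 und Einsetzen von t = 1, finden wir v = 2.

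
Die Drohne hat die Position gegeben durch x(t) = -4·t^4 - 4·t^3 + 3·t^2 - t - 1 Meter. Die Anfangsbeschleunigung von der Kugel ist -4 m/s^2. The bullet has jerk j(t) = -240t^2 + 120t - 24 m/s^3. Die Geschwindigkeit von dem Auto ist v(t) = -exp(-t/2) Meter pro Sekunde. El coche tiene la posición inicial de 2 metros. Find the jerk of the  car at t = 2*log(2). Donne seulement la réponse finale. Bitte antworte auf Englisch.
The jerk at t = 2*log(2) is j = -1/8.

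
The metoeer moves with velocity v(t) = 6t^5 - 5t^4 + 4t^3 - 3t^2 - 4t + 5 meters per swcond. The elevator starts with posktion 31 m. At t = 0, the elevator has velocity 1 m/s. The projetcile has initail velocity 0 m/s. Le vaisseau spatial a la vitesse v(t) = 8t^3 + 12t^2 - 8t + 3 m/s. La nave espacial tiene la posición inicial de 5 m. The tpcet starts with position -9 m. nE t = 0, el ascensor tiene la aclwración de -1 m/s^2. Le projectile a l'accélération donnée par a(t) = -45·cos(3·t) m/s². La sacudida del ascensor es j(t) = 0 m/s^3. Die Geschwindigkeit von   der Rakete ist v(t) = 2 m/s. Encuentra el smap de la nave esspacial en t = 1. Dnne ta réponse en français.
En partant de la vitesse v(t) = 8·t^3 + 12·t^2 - 8·t + 3, nous prenons 3 dérivées. En dérivant la vitesse, nous obtenons l'accélération: a(t) = 24·t^2 + 24·t - 8. En dérivant l'accélération, nous obtenons le jerk: j(t) = 48·t + 24. En prenant d/dt de j(t), nous trouvons s(t) = 48. Nous avons le snap s(t) = 48. En substituant t = 1: s(1) = 48.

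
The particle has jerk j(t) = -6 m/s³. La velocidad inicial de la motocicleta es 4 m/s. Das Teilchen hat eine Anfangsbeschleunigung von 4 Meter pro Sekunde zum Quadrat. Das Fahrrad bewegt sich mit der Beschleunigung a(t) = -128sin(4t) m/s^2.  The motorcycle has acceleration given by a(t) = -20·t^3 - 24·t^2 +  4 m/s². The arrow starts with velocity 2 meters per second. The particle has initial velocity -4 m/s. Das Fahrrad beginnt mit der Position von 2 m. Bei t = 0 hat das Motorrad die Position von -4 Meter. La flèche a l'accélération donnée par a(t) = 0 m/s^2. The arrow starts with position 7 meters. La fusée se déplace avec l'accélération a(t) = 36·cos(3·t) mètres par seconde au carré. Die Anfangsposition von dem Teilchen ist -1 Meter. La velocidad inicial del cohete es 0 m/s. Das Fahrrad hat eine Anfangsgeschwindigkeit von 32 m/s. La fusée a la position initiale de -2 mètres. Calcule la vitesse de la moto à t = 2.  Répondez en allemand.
Ausgehend von der Beschleunigung a(t) = -20·t^3 - 24·t^2 + 4, nehmen wir 1 Integral. Die Stammfunktion von der Beschleunigung, mit v(0) = 4, ergibt die Geschwindigkeit: v(t) = -5·t^4 - 8·t^3 + 4·t + 4. Mit v(t) = -5·t^4 - 8·t^3 + 4·t + 4 und Einsetzen von t = 2, finden wir v = -132.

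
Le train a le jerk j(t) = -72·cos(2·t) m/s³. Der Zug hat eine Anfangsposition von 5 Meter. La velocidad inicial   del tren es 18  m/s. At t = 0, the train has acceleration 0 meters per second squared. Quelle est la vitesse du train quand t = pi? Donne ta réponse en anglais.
Starting from jerk j(t) = -72·cos(2·t), we take 2 antiderivatives. Taking ∫j(t)dt and applying a(0) = 0, we find a(t) = -36·sin(2·t). Integrating acceleration and using the initial condition v(0) = 18, we get v(t) = 18·cos(2·t). We have velocity v(t) = 18·cos(2·t). Substituting t = pi: v(pi) = 18.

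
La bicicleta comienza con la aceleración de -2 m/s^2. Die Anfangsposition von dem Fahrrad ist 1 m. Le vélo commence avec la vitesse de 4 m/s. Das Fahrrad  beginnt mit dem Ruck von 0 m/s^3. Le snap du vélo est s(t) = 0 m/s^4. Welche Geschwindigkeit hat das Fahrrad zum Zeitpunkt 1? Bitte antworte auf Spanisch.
Para resolver esto, necesitamos tomar 3 antiderivadas de nuestra ecuación del snap s(t) = 0. La integral del snap, con j(0) = 0, da la sacudida: j(t) = 0. La antiderivada de la sacudida, con a(0) = -2, da la aceleración: a(t) = -2. La integral de la aceleración, con v(0) = 4, da la velocidad: v(t) = 4 - 2·t. Tenemos la velocidad v(t) = 4 - 2·t. Sustituyendo t = 1: v(1) = 2.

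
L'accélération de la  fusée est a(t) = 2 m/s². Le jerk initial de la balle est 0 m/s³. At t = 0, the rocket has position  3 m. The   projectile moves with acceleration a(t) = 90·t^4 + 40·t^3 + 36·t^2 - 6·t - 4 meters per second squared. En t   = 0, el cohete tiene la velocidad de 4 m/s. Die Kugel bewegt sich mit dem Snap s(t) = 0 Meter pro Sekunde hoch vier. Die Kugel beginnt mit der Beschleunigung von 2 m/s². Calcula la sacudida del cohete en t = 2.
Partiendo de la aceleración a(t) = 2, tomamos 1 derivada. La derivada de la aceleración da la sacudida: j(t) = 0. Tenemos la sacudida j(t) = 0. Sustituyendo t = 2: j(2) = 0.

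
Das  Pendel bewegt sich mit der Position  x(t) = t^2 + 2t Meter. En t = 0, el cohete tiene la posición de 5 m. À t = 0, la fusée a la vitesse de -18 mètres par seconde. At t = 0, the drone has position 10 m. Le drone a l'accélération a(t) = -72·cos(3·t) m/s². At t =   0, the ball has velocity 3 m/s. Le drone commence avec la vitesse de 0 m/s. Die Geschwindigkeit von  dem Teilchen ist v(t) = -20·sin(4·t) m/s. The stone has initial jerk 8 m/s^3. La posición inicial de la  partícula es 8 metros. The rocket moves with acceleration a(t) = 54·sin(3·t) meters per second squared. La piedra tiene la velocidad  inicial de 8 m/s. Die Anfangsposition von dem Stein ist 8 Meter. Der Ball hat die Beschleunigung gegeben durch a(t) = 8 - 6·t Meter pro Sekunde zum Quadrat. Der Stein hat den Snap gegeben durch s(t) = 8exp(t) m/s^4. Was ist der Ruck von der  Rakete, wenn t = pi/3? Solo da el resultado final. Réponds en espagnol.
En t = pi/3, j = -162.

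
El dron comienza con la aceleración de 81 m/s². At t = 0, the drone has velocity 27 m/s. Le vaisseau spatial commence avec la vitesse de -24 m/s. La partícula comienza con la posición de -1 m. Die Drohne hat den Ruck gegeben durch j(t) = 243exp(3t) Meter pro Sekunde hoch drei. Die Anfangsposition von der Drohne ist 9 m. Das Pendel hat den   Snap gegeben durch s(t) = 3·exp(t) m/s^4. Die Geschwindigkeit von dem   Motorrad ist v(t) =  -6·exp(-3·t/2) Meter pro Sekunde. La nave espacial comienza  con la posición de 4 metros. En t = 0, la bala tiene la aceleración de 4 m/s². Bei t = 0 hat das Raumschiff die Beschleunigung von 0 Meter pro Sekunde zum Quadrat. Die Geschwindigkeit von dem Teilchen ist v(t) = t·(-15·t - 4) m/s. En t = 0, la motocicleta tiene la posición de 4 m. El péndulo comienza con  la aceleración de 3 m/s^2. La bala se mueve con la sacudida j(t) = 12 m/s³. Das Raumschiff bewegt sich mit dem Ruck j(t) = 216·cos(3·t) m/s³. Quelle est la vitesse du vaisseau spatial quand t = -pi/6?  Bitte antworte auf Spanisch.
Debemos encontrar la antiderivada de nuestra ecuación de la sacudida j(t) = 216·cos(3·t) 2 veces. La antiderivada de la sacudida es la aceleración. Usando a(0) = 0, obtenemos a(t) = 72·sin(3·t). Integrando la aceleración y usando la condición inicial v(0) = -24, obtenemos v(t) = -24·cos(3·t). De la ecuación de la velocidad v(t) = -24·cos(3·t), sustituimos t = -pi/6 para obtener v = 0.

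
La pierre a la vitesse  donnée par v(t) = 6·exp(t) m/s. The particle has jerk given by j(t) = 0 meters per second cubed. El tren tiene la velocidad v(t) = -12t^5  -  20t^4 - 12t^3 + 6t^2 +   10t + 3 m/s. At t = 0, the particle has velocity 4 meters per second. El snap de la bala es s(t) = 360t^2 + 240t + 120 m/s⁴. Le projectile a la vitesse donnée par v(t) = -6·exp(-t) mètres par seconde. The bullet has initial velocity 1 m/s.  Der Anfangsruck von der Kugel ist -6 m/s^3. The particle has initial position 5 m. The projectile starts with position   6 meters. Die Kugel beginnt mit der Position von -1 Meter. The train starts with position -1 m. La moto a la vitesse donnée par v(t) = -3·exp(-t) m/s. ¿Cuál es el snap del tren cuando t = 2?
Partiendo de la velocidad v(t) = -12·t^5 - 20·t^4 - 12·t^3 + 6·t^2 + 10·t + 3, tomamos 3 derivadas. La derivada de la velocidad da la aceleración: a(t) = -60·t^4 - 80·t^3 - 36·t^2 + 12·t + 10. Tomando d/dt de a(t), encontramos j(t) = -240·t^3 - 240·t^2 - 72·t + 12. Tomando d/dt de j(t), encontramos s(t) = -720·t^2 - 480·t - 72. Tenemos el snap s(t) = -720·t^2 - 480·t - 72. Sustituyendo t = 2: s(2) = -3912.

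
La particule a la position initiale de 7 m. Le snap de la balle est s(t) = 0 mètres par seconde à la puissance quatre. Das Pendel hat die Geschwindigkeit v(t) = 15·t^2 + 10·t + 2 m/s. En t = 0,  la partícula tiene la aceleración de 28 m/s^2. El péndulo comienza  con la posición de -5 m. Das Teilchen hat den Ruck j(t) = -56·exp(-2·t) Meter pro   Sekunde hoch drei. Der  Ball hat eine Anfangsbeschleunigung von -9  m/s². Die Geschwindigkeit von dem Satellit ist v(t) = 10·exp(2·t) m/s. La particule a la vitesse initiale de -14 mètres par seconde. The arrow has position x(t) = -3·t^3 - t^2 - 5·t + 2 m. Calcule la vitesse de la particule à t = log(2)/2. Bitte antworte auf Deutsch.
Wir müssen unsere Gleichung für den Ruck j(t) = -56·exp(-2·t) 2-mal integrieren. Die Stammfunktion von dem Ruck, mit a(0) = 28, ergibt die Beschleunigung: a(t) = 28·exp(-2·t). Das Integral von der Beschleunigung, mit v(0) = -14, ergibt die Geschwindigkeit: v(t) = -14·exp(-2·t). Aus der Gleichung für die Geschwindigkeit v(t) = -14·exp(-2·t), setzen wir t = log(2)/2 ein und erhalten v = -7.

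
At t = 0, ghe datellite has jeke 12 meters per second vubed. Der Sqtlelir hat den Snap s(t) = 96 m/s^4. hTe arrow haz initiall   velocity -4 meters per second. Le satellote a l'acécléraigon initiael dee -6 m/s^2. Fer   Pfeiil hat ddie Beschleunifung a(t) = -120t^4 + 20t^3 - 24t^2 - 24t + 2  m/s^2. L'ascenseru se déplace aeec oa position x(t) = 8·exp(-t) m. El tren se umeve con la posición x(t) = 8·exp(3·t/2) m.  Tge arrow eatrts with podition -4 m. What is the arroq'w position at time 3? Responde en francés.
En partant de l'accélération a(t) = -120·t^4 + 20·t^3 - 24·t^2 - 24·t + 2, nous prenons 2 primitives. La primitive de l'accélération est la vitesse. En utilisant v(0) = -4, nous obtenons v(t) = -24·t^5 + 5·t^4 - 8·t^3 - 12·t^2 + 2·t - 4. L'intégrale de la vitesse, avec x(0) = -4, donne la position: x(t) = -4·t^6 + t^5 - 2·t^4 - 4·t^3 + t^2 - 4·t - 4. En utilisant x(t) = -4·t^6 + t^5 - 2·t^4 - 4·t^3 + t^2 - 4·t - 4 et en substituant t = 3, nous trouvons x = -2950.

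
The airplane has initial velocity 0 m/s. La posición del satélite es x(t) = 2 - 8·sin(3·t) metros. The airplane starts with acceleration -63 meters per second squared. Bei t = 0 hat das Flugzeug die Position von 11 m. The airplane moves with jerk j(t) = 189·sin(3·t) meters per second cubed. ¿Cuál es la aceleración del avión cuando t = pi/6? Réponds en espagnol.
Para resolver esto, necesitamos tomar 1 integral de nuestra ecuación de la sacudida j(t) = 189·sin(3·t). La integral de la sacudida, con a(0) = -63, da la aceleración: a(t) = -63·cos(3·t). Tenemos la aceleración a(t) = -63·cos(3·t). Sustituyendo t = pi/6: a(pi/6) = 0.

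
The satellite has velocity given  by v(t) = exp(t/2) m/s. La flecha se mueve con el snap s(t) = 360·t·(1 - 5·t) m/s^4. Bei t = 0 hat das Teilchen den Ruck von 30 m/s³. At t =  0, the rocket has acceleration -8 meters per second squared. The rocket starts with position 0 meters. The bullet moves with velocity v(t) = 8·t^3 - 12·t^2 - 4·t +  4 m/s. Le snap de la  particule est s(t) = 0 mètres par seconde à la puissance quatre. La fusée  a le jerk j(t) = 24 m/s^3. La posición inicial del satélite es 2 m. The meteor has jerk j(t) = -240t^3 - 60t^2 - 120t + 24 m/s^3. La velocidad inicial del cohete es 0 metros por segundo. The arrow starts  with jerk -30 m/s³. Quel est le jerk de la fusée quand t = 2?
Nous avons le jerk j(t) = 24. En substituant t = 2: j(2) = 24.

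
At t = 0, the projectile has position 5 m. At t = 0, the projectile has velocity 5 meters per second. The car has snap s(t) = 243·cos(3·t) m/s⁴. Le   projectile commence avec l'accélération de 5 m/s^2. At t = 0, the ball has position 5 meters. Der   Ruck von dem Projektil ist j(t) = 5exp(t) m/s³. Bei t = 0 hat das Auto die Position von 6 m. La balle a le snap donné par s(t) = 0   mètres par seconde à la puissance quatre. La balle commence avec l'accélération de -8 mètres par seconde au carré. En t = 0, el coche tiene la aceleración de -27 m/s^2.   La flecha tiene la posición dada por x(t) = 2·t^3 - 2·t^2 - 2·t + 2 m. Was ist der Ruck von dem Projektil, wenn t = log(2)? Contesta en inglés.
Using j(t) = 5·exp(t) and substituting t = log(2), we find j = 10.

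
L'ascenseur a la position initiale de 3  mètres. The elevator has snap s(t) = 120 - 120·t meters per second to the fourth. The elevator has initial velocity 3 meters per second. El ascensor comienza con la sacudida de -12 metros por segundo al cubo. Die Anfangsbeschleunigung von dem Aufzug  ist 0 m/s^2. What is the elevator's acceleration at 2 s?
Starting from snap s(t) = 120 - 120·t, we take 2 integrals. Finding the integral of s(t) and using j(0) = -12: j(t) = -60·t^2 + 120·t - 12. Taking ∫j(t)dt and applying a(0) = 0, we find a(t) = 4·t·(-5·t^2 + 15·t - 3). Using a(t) = 4·t·(-5·t^2 + 15·t - 3) and substituting t = 2, we find a = 56.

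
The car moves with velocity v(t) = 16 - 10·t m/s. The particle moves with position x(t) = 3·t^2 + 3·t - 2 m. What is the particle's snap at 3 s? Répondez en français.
En partant de la position x(t) = 3·t^2 + 3·t - 2, nous prenons 4 dérivées. En prenant d/dt de x(t), nous trouvons v(t) = 6·t + 3. En dérivant la vitesse, nous obtenons l'accélération: a(t) = 6. La dérivée de l'accélération donne le jerk: j(t) = 0. En prenant d/dt de j(t), nous trouvons s(t) = 0. Nous avons le snap s(t) = 0. En substituant t = 3: s(3) = 0.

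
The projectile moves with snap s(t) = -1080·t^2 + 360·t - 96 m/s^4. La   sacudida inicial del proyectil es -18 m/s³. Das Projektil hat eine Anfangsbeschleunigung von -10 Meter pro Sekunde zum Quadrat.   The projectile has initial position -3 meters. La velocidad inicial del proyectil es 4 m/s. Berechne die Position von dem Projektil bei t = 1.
Wir müssen die Stammfunktion unserer Gleichung für den Snap s(t) = -1080·t^2 + 360·t - 96 4-mal finden. Durch Integration von dem Snap und Verwendung der Anfangsbedingung j(0) = -18, erhalten wir j(t) = -360·t^3 + 180·t^2 - 96·t - 18. Das Integral von dem Ruck ist die Beschleunigung. Mit a(0) = -10 erhalten wir a(t) = -90·t^4 + 60·t^3 - 48·t^2 - 18·t - 10. Mit ∫a(t)dt und Anwendung von v(0) = 4, finden wir v(t) = -18·t^5 + 15·t^4 - 16·t^3 - 9·t^2 - 10·t + 4. Mit ∫v(t)dt und Anwendung von x(0) = -3, finden wir x(t) = -3·t^6 + 3·t^5 - 4·t^4 - 3·t^3 - 5·t^2 + 4·t - 3. Aus der Gleichung für die Position x(t) = -3·t^6 + 3·t^5 - 4·t^4 - 3·t^3 - 5·t^2 + 4·t - 3, setzen wir t = 1 ein und erhalten x = -11.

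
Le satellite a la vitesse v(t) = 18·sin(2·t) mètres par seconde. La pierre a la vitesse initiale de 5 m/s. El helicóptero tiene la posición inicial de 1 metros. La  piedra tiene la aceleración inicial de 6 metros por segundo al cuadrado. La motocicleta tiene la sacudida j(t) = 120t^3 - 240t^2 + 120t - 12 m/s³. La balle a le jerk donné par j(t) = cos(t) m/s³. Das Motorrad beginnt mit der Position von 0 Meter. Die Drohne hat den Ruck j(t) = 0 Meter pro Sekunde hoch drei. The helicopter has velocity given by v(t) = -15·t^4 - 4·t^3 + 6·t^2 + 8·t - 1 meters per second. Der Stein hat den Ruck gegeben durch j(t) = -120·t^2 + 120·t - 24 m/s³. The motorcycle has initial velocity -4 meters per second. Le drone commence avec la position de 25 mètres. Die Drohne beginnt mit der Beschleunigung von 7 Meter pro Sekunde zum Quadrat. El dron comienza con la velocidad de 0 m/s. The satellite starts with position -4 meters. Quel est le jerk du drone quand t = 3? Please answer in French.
En utilisant j(t) = 0 et en substituant t = 3, nous trouvons j = 0.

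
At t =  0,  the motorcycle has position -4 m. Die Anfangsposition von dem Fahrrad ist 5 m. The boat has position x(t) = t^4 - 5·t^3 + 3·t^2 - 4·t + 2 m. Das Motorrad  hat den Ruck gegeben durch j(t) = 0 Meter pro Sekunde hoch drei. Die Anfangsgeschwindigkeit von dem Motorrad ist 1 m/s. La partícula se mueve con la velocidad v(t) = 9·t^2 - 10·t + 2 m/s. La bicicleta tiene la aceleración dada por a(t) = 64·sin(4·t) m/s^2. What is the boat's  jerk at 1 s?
We must differentiate our position equation x(t) = t^4 - 5·t^3 + 3·t^2 - 4·t + 2 3 times. Taking d/dt of x(t), we find v(t) = 4·t^3 - 15·t^2 + 6·t - 4. The derivative of velocity gives acceleration: a(t) = 12·t^2 - 30·t + 6. The derivative of acceleration gives jerk: j(t) = 24·t - 30. Using j(t) = 24·t - 30 and substituting t = 1, we find j = -6.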